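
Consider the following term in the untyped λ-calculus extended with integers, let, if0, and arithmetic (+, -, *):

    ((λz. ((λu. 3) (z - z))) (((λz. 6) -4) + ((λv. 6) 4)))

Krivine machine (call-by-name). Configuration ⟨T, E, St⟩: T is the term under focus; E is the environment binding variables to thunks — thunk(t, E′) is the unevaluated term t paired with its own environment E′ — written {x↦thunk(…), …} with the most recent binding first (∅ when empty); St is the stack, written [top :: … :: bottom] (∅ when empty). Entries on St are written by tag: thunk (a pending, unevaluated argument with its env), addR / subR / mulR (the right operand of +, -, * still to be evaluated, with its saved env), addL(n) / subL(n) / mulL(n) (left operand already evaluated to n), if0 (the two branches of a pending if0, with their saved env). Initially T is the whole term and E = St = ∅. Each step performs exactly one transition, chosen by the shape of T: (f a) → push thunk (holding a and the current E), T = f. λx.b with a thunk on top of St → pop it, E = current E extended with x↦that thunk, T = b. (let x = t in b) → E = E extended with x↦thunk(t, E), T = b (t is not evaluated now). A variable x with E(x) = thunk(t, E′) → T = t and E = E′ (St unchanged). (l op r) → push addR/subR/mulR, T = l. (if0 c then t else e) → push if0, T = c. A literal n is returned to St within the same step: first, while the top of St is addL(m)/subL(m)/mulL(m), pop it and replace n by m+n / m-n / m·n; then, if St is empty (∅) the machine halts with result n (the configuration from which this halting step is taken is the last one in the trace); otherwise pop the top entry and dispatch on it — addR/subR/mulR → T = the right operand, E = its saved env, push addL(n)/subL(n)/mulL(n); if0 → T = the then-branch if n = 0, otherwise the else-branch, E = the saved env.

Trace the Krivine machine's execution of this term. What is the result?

Answer: 3

Derivation:
step 0: [T=((λz. ((λu. 3) (z - z))) (((λz. 6) -4) + ((λv. 6) 4))) | E=∅ | St=∅]
step 1: [T=(λz. ((λu. 3) (z - z))) | E=∅ | St=[thunk]]
step 2: [T=((λu. 3) (z - z)) | E={z↦thunk((((λz. 6) -4) + ((λv. 6) 4)), ∅)} | St=∅]
step 3: [T=(λu. 3) | E={z↦thunk((((λz. 6) -4) + ((λv. 6) 4)), ∅)} | St=[thunk]]
step 4: [T=3 | E={u↦thunk((z - z), {z↦thunk((((λz. 6) -4) + ((λv. 6) 4)), ∅)}), z↦thunk((((λz. 6) -4) + ((λv. 6) 4)), ∅)} | St=∅]
→ final value 3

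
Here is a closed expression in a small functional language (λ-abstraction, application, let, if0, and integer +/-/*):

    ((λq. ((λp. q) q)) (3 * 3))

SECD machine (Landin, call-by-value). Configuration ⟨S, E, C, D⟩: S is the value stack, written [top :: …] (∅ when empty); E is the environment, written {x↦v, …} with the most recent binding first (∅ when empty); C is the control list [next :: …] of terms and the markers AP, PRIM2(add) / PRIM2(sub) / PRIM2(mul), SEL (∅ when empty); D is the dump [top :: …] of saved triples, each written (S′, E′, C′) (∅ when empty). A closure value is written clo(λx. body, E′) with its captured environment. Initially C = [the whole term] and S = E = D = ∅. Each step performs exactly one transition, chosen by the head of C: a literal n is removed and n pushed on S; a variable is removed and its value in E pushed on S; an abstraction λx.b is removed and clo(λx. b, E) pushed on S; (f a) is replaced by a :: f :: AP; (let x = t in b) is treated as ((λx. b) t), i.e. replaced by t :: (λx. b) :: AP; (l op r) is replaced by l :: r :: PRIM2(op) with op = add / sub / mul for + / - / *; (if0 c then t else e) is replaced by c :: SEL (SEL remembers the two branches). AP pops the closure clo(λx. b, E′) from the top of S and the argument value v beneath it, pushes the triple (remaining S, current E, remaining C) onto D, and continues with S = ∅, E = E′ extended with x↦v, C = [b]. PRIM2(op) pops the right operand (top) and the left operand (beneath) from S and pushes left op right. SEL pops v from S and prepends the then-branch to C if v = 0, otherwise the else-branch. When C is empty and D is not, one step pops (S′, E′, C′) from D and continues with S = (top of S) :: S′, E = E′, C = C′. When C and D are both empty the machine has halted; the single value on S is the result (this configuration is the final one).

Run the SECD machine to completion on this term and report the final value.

t=0: [S=∅ | E=∅ | C=[((λq. ((λp. q) q)) (3 * 3))] | D=∅]
t=1: [S=∅ | E=∅ | C=[(3 * 3) :: (λq. ((λp. q) q)) :: AP] | D=∅]
t=2: [S=∅ | E=∅ | C=[3 :: 3 :: PRIM2(mul) :: (λq. ((λp. q) q)) :: AP] | D=∅]
t=3: [S=[3] | E=∅ | C=[3 :: PRIM2(mul) :: (λq. ((λp. q) q)) :: AP] | D=∅]
t=4: [S=[3 :: 3] | E=∅ | C=[PRIM2(mul) :: (λq. ((λp. q) q)) :: AP] | D=∅]
t=5: [S=[9] | E=∅ | C=[(λq. ((λp. q) q)) :: AP] | D=∅]
t=6: [S=[clo(λq. ((λp. q) q), ∅) :: 9] | E=∅ | C=[AP] | D=∅]
t=7: [S=∅ | E={q↦9} | C=[((λp. q) q)] | D=[(∅, ∅, ∅)]]
t=8: [S=∅ | E={q↦9} | C=[q :: (λp. q) :: AP] | D=[(∅, ∅, ∅)]]
t=9: [S=[9] | E={q↦9} | C=[(λp. q) :: AP] | D=[(∅, ∅, ∅)]]
t=10: [S=[clo(λp. q, {q↦9}) :: 9] | E={q↦9} | C=[AP] | D=[(∅, ∅, ∅)]]
t=11: [S=∅ | E={p↦9, q↦9} | C=[q] | D=[(∅, {q↦9}, ∅) :: (∅, ∅, ∅)]]
t=12: [S=[9] | E={p↦9, q↦9} | C=∅ | D=[(∅, {q↦9}, ∅) :: (∅, ∅, ∅)]]
t=13: [S=[9] | E={q↦9} | C=∅ | D=[(∅, ∅, ∅)]]
t=14: [S=[9] | E=∅ | C=∅ | D=∅]
→ final value 9

Answer: 9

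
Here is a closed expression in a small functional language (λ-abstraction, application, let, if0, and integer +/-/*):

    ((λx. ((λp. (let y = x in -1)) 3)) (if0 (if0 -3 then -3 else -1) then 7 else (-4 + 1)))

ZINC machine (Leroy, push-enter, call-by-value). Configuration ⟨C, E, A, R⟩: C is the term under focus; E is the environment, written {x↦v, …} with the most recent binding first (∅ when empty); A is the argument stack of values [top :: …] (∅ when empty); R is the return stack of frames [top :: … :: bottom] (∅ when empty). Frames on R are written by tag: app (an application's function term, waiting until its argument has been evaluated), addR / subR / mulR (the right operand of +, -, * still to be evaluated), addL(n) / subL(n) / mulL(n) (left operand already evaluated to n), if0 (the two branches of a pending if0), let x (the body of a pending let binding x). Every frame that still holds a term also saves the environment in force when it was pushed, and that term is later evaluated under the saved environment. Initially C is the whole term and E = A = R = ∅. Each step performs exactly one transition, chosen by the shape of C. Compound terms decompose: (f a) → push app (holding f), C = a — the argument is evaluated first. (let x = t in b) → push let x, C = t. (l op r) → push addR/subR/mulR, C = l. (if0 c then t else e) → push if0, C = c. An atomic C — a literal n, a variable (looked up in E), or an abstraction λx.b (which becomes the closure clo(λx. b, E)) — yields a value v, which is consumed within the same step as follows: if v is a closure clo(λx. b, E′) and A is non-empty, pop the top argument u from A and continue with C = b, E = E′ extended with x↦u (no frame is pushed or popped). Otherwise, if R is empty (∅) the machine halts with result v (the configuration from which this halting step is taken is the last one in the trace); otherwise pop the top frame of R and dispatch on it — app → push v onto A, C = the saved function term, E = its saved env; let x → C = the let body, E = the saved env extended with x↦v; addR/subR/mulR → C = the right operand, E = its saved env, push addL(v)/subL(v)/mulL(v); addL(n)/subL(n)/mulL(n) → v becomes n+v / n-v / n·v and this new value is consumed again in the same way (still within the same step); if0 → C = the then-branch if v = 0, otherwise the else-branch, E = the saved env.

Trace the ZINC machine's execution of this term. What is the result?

0. [C=((λx. ((λp. (let y = x in -1)) 3)) (if0 (if0 -3 then -3 else -1) then 7 else (-4 + 1))) | E=∅ | A=∅ | R=∅]
1. [C=(if0 (if0 -3 then -3 else -1) then 7 else (-4 + 1)) | E=∅ | A=∅ | R=[app]]
2. [C=(if0 -3 then -3 else -1) | E=∅ | A=∅ | R=[if0 :: app]]
3. [C=-3 | E=∅ | A=∅ | R=[if0 :: if0 :: app]]
4. [C=-1 | E=∅ | A=∅ | R=[if0 :: app]]
5. [C=(-4 + 1) | E=∅ | A=∅ | R=[app]]
6. [C=-4 | E=∅ | A=∅ | R=[addR :: app]]
7. [C=1 | E=∅ | A=∅ | R=[addL(-4) :: app]]
8. [C=(λx. ((λp. (let y = x in -1)) 3)) | E=∅ | A=[-3] | R=∅]
9. [C=((λp. (let y = x in -1)) 3) | E={x↦-3} | A=∅ | R=∅]
10. [C=3 | E={x↦-3} | A=∅ | R=[app]]
11. [C=(λp. (let y = x in -1)) | E={x↦-3} | A=[3] | R=∅]
12. [C=(let y = x in -1) | E={p↦3, x↦-3} | A=∅ | R=∅]
13. [C=x | E={p↦3, x↦-3} | A=∅ | R=[let y]]
14. [C=-1 | E={y↦-3, p↦3, x↦-3} | A=∅ | R=∅]
→ final value -1

Answer: -1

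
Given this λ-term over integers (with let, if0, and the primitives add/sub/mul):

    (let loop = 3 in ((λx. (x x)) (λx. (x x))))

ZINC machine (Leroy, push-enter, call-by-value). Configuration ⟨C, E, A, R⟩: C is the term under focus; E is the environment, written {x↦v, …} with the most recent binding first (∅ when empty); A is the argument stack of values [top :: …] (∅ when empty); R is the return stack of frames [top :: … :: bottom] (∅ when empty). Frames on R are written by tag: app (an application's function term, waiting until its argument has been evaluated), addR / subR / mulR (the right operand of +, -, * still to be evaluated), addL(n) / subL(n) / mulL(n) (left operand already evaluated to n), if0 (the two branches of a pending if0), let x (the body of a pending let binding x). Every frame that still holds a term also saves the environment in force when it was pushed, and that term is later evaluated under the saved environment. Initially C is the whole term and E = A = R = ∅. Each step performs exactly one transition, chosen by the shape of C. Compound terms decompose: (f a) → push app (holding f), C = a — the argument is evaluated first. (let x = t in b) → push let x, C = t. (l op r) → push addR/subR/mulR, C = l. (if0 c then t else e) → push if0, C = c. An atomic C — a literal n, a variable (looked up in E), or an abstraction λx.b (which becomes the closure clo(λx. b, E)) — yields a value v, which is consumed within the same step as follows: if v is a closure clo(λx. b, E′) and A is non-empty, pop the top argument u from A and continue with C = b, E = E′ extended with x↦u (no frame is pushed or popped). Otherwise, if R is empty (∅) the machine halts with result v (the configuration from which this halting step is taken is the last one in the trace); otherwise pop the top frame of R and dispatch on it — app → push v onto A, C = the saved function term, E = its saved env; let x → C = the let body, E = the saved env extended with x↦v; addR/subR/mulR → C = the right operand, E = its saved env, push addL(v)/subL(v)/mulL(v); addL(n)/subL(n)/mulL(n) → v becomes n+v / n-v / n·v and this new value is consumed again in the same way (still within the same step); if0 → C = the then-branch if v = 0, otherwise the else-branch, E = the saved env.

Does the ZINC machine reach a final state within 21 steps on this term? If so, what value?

0. <C=(let loop = 3 in ((λx. (x x)) (λx. (x x)))), E=∅, A=∅, R=∅>
1. <C=3, E=∅, A=∅, R=[let loop]>
2. <C=((λx. (x x)) (λx. (x x))), E={loop↦3}, A=∅, R=∅>
3. <C=(λx. (x x)), E={loop↦3}, A=∅, R=[app]>
4. <C=(λx. (x x)), E={loop↦3}, A=[clo(λx. (x x), {loop↦3})], R=∅>
5. <C=(x x), E={x↦clo(λx. (x x), {loop↦3}), loop↦3}, A=∅, R=∅>
6. <C=x, E={x↦clo(λx. (x x), {loop↦3}), loop↦3}, A=∅, R=[app]>
7. <C=x, E={x↦clo(λx. (x x), {loop↦3}), loop↦3}, A=[clo(λx. (x x), {loop↦3})], R=∅>
… configuration repeats with period 3 (steps 5–7 recur indefinitely) …

Answer: DIVERGES (no final state within 21 steps)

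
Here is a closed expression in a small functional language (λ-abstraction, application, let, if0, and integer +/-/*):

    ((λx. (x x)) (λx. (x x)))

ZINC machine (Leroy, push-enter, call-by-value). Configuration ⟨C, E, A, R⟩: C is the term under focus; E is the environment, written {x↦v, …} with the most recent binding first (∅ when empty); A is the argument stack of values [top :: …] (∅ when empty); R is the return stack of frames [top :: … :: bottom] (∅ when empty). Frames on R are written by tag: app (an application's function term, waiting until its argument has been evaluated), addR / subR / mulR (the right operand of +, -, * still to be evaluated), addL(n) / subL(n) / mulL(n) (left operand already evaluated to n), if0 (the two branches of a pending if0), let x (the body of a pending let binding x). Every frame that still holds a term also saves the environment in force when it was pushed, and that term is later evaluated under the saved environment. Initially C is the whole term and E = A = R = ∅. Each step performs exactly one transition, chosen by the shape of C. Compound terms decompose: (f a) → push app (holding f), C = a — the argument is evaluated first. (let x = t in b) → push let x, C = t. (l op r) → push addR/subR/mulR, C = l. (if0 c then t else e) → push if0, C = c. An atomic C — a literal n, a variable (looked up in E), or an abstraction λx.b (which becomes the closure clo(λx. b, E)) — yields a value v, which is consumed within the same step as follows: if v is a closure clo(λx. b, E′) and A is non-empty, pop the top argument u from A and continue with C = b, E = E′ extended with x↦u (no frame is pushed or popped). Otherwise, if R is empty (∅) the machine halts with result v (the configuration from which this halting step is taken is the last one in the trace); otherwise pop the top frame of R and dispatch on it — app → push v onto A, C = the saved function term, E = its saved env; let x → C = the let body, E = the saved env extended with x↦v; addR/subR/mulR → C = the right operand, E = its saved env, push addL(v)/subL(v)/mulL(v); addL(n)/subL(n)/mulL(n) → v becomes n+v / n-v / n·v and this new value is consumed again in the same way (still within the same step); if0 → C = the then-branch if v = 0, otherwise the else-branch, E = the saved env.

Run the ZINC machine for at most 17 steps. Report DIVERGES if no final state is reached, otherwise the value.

Answer: DIVERGES (no final state within 17 steps)

Execution trace:
0. [C=((λx. (x x)) (λx. (x x))) | E=∅ | A=∅ | R=∅]
1. [C=(λx. (x x)) | E=∅ | A=∅ | R=[app]]
2. [C=(λx. (x x)) | E=∅ | A=[clo(λx. (x x), ∅)] | R=∅]
3. [C=(x x) | E={x↦clo(λx. (x x), ∅)} | A=∅ | R=∅]
4. [C=x | E={x↦clo(λx. (x x), ∅)} | A=∅ | R=[app]]
5. [C=x | E={x↦clo(λx. (x x), ∅)} | A=[clo(λx. (x x), ∅)] | R=∅]
… configuration repeats with period 3 (steps 3–5 recur indefinitely) …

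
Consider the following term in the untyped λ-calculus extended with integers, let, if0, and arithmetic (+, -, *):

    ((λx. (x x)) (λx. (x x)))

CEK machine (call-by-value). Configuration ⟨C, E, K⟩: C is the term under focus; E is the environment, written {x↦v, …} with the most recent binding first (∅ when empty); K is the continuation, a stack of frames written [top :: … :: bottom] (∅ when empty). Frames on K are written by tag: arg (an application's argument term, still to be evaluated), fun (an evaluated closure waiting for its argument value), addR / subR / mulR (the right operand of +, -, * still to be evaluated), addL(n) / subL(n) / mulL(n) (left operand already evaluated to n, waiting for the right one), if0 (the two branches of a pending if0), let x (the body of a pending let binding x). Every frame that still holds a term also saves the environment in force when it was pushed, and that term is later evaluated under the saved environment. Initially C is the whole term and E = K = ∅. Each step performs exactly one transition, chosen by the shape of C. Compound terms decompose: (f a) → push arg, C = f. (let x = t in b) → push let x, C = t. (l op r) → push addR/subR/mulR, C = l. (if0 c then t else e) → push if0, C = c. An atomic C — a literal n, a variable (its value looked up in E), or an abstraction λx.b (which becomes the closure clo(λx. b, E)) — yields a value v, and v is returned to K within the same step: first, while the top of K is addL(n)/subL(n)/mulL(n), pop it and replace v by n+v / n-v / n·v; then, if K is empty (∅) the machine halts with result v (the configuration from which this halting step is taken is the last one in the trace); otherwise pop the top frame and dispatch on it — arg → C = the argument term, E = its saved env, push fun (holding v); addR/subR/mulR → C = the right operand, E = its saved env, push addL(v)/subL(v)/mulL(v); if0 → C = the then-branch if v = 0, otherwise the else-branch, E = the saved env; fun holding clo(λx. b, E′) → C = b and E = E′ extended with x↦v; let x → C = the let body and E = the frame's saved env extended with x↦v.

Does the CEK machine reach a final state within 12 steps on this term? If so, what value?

Answer: DIVERGES (no final state within 12 steps)

Machine steps:
step 0: ⟨C=((λx. (x x)) (λx. (x x))); E=∅; K=∅⟩
step 1: ⟨C=(λx. (x x)); E=∅; K=[arg]⟩
step 2: ⟨C=(λx. (x x)); E=∅; K=[fun]⟩
step 3: ⟨C=(x x); E={x↦clo(λx. (x x), ∅)}; K=∅⟩
step 4: ⟨C=x; E={x↦clo(λx. (x x), ∅)}; K=[arg]⟩
step 5: ⟨C=x; E={x↦clo(λx. (x x), ∅)}; K=[fun]⟩
… configuration repeats with period 3 (steps 3–5 recur indefinitely) …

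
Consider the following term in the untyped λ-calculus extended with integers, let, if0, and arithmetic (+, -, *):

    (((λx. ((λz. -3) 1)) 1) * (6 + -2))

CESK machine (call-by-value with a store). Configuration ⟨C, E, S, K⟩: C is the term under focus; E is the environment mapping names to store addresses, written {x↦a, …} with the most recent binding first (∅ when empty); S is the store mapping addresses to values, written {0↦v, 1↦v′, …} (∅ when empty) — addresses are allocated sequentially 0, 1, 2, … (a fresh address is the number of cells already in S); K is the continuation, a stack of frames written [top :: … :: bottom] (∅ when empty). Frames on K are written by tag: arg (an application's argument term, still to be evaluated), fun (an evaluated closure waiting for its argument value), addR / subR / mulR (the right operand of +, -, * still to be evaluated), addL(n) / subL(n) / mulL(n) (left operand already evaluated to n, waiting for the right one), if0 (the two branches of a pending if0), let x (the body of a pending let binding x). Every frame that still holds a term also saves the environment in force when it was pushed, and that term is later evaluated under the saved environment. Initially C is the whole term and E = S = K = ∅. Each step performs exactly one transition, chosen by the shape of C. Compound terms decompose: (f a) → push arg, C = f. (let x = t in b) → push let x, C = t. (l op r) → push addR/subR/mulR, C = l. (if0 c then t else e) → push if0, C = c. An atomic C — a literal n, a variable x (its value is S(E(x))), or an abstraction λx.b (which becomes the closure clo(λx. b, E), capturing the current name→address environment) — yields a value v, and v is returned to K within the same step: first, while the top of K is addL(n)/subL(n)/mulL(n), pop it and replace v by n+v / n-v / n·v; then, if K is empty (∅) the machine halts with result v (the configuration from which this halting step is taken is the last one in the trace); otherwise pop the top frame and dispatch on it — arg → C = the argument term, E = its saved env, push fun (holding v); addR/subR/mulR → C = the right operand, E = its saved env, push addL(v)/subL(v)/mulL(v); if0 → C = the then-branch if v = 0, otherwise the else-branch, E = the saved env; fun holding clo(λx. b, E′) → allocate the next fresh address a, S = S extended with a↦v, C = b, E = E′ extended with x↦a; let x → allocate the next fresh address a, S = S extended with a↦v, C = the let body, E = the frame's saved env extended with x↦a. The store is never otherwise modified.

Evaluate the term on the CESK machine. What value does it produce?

Answer: -12

Execution trace:
0. [C=(((λx. ((λz. -3) 1)) 1) * (6 + -2)) | E=∅ | S=∅ | K=∅]
1. [C=((λx. ((λz. -3) 1)) 1) | E=∅ | S=∅ | K=[mulR]]
2. [C=(λx. ((λz. -3) 1)) | E=∅ | S=∅ | K=[arg :: mulR]]
3. [C=1 | E=∅ | S=∅ | K=[fun :: mulR]]
4. [C=((λz. -3) 1) | E={x↦0} | S={0↦1} | K=[mulR]]
5. [C=(λz. -3) | E={x↦0} | S={0↦1} | K=[arg :: mulR]]
6. [C=1 | E={x↦0} | S={0↦1} | K=[fun :: mulR]]
7. [C=-3 | E={z↦1, x↦0} | S={0↦1, 1↦1} | K=[mulR]]
8. [C=(6 + -2) | E=∅ | S={0↦1, 1↦1} | K=[mulL(-3)]]
9. [C=6 | E=∅ | S={0↦1, 1↦1} | K=[addR :: mulL(-3)]]
10. [C=-2 | E=∅ | S={0↦1, 1↦1} | K=[addL(6) :: mulL(-3)]]
→ final value -12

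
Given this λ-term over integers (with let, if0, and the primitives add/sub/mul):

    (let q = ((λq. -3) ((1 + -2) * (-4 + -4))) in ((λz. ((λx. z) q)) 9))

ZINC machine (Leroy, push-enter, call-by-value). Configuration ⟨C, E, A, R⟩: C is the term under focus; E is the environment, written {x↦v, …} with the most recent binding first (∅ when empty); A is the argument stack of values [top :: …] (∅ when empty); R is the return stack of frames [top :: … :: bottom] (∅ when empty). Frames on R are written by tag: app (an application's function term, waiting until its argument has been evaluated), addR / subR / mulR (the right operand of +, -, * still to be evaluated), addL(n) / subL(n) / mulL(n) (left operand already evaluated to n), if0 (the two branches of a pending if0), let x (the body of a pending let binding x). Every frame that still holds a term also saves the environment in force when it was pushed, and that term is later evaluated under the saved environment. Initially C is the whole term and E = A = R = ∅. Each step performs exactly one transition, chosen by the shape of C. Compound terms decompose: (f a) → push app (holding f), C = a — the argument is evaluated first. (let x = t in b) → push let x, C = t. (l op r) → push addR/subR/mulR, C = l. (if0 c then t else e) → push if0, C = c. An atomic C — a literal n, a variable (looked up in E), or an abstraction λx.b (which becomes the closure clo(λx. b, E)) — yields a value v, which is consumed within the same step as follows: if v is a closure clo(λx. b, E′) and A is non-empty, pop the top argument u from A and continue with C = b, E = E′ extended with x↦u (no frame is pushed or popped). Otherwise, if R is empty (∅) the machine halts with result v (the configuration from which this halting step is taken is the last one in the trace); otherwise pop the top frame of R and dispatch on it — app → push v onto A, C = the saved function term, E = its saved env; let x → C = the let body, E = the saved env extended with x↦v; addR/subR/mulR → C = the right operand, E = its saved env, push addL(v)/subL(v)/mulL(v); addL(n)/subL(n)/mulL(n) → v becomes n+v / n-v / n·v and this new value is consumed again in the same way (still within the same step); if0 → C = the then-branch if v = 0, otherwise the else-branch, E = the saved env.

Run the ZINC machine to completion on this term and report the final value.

step 0: ⟨C=(let q = ((λq. -3) ((1 + -2) * (-4 + -4))) in ((λz. ((λx. z) q)) 9)); E=∅; A=∅; R=∅⟩
step 1: ⟨C=((λq. -3) ((1 + -2) * (-4 + -4))); E=∅; A=∅; R=[let q]⟩
step 2: ⟨C=((1 + -2) * (-4 + -4)); E=∅; A=∅; R=[app :: let q]⟩
step 3: ⟨C=(1 + -2); E=∅; A=∅; R=[mulR :: app :: let q]⟩
step 4: ⟨C=1; E=∅; A=∅; R=[addR :: mulR :: app :: let q]⟩
step 5: ⟨C=-2; E=∅; A=∅; R=[addL(1) :: mulR :: app :: let q]⟩
step 6: ⟨C=(-4 + -4); E=∅; A=∅; R=[mulL(-1) :: app :: let q]⟩
step 7: ⟨C=-4; E=∅; A=∅; R=[addR :: mulL(-1) :: app :: let q]⟩
step 8: ⟨C=-4; E=∅; A=∅; R=[addL(-4) :: mulL(-1) :: app :: let q]⟩
step 9: ⟨C=(λq. -3); E=∅; A=[8]; R=[let q]⟩
step 10: ⟨C=-3; E={q↦8}; A=∅; R=[let q]⟩
step 11: ⟨C=((λz. ((λx. z) q)) 9); E={q↦-3}; A=∅; R=∅⟩
step 12: ⟨C=9; E={q↦-3}; A=∅; R=[app]⟩
step 13: ⟨C=(λz. ((λx. z) q)); E={q↦-3}; A=[9]; R=∅⟩
step 14: ⟨C=((λx. z) q); E={z↦9, q↦-3}; A=∅; R=∅⟩
step 15: ⟨C=q; E={z↦9, q↦-3}; A=∅; R=[app]⟩
step 16: ⟨C=(λx. z); E={z↦9, q↦-3}; A=[-3]; R=∅⟩
step 17: ⟨C=z; E={x↦-3, z↦9, q↦-3}; A=∅; R=∅⟩
→ final value 9

Answer: 9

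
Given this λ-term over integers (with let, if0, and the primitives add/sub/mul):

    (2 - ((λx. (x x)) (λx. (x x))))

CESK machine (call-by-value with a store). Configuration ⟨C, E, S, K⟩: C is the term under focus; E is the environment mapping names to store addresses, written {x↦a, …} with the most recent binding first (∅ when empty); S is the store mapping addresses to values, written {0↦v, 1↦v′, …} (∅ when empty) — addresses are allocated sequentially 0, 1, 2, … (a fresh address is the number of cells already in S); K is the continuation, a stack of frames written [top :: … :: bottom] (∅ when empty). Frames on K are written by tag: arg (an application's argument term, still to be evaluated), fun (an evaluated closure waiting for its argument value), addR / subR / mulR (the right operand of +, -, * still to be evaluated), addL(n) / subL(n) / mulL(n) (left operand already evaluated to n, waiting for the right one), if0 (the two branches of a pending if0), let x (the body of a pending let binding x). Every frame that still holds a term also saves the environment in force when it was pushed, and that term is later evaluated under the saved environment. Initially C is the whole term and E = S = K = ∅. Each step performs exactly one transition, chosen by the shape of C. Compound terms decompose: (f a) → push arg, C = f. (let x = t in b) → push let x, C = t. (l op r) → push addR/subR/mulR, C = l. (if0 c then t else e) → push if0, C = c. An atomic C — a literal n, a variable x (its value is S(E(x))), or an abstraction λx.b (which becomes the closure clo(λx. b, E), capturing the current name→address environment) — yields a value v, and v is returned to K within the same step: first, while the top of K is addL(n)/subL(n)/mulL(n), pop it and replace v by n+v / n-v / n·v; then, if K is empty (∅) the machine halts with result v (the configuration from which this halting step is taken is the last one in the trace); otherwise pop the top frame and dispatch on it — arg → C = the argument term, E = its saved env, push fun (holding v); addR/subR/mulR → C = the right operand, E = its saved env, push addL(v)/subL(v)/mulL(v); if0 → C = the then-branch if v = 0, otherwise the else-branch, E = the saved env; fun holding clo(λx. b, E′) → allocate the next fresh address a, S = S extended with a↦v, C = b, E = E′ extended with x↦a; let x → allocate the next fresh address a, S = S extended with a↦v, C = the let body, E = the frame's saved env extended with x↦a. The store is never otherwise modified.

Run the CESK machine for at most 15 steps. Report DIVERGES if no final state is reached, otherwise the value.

Answer: DIVERGES (no final state within 15 steps)

Derivation:
step 0: ⟨C=(2 - ((λx. (x x)) (λx. (x x)))); E=∅; S=∅; K=∅⟩
step 1: ⟨C=2; E=∅; S=∅; K=[subR]⟩
step 2: ⟨C=((λx. (x x)) (λx. (x x))); E=∅; S=∅; K=[subL(2)]⟩
step 3: ⟨C=(λx. (x x)); E=∅; S=∅; K=[arg :: subL(2)]⟩
step 4: ⟨C=(λx. (x x)); E=∅; S=∅; K=[fun :: subL(2)]⟩
step 5: ⟨C=(x x); E={x↦0}; S={0↦clo(λx. (x x), ∅)}; K=[subL(2)]⟩
step 6: ⟨C=x; E={x↦0}; S={0↦clo(λx. (x x), ∅)}; K=[arg :: subL(2)]⟩
step 7: ⟨C=x; E={x↦0}; S={0↦clo(λx. (x x), ∅)}; K=[fun :: subL(2)]⟩
step 8: ⟨C=(x x); E={x↦1}; S={0↦clo(λx. (x x), ∅), 1↦clo(λx. (x x), ∅)}; K=[subL(2)]⟩
step 9: ⟨C=x; E={x↦1}; S={0↦clo(λx. (x x), ∅), 1↦clo(λx. (x x), ∅)}; K=[arg :: subL(2)]⟩
step 10: ⟨C=x; E={x↦1}; S={0↦clo(λx. (x x), ∅), 1↦clo(λx. (x x), ∅)}; K=[fun :: subL(2)]⟩
step 11: ⟨C=(x x); E={x↦2}; S={0↦clo(λx. (x x), ∅), 1↦clo(λx. (x x), ∅), 2↦clo(λx. (x x), ∅)}; K=[subL(2)]⟩
step 12: ⟨C=x; E={x↦2}; S={0↦clo(λx. (x x), ∅), 1↦clo(λx. (x x), ∅), 2↦clo(λx. (x x), ∅)}; K=[arg :: subL(2)]⟩
step 13: ⟨C=x; E={x↦2}; S={0↦clo(λx. (x x), ∅), 1↦clo(λx. (x x), ∅), 2↦clo(λx. (x x), ∅)}; K=[fun :: subL(2)]⟩
step 14: ⟨C=(x x); E={x↦3}; S={0↦clo(λx. (x x), ∅), 1↦clo(λx. (x x), ∅), 2↦clo(λx. (x x), ∅), 3↦clo(λx. (x x), ∅)}; K=[subL(2)]⟩
step 15: ⟨C=x; E={x↦3}; S={0↦clo(λx. (x x), ∅), 1↦clo(λx. (x x), ∅), 2↦clo(λx. (x x), ∅), 3↦clo(λx. (x x), ∅)}; K=[arg :: subL(2)]⟩
→ 15 transitions taken and the configuration is still not final: no result within 15 steps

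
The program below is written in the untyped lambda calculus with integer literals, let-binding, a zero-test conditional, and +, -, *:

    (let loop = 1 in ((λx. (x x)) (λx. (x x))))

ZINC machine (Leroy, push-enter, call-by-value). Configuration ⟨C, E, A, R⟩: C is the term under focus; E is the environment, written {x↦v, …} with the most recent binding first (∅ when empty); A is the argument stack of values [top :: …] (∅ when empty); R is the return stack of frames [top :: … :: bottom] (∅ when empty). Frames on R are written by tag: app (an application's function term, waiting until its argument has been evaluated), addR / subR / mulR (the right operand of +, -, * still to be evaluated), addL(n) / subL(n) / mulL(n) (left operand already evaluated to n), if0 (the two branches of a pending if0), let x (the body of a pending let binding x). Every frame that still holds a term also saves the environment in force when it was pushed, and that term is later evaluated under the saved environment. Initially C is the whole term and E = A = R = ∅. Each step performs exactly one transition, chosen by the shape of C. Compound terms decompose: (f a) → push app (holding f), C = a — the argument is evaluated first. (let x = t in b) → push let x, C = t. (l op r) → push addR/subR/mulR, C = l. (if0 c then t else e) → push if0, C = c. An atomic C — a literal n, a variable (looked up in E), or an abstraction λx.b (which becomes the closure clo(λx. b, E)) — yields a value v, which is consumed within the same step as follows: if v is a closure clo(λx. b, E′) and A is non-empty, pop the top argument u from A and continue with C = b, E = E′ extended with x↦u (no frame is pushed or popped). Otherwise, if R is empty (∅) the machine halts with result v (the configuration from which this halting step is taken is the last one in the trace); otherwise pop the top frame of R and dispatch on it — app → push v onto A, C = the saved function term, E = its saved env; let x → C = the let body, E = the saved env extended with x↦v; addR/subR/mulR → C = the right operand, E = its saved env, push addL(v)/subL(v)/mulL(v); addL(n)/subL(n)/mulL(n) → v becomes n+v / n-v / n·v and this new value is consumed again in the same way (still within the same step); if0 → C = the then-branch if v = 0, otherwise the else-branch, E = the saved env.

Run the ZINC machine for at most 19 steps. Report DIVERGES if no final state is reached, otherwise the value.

Answer: DIVERGES (no final state within 19 steps)

Execution trace:
0. [C=(let loop = 1 in ((λx. (x x)) (λx. (x x)))) | E=∅ | A=∅ | R=∅]
1. [C=1 | E=∅ | A=∅ | R=[let loop]]
2. [C=((λx. (x x)) (λx. (x x))) | E={loop↦1} | A=∅ | R=∅]
3. [C=(λx. (x x)) | E={loop↦1} | A=∅ | R=[app]]
4. [C=(λx. (x x)) | E={loop↦1} | A=[clo(λx. (x x), {loop↦1})] | R=∅]
5. [C=(x x) | E={x↦clo(λx. (x x), {loop↦1}), loop↦1} | A=∅ | R=∅]
6. [C=x | E={x↦clo(λx. (x x), {loop↦1}), loop↦1} | A=∅ | R=[app]]
7. [C=x | E={x↦clo(λx. (x x), {loop↦1}), loop↦1} | A=[clo(λx. (x x), {loop↦1})] | R=∅]
… configuration repeats with period 3 (steps 5–7 recur indefinitely) …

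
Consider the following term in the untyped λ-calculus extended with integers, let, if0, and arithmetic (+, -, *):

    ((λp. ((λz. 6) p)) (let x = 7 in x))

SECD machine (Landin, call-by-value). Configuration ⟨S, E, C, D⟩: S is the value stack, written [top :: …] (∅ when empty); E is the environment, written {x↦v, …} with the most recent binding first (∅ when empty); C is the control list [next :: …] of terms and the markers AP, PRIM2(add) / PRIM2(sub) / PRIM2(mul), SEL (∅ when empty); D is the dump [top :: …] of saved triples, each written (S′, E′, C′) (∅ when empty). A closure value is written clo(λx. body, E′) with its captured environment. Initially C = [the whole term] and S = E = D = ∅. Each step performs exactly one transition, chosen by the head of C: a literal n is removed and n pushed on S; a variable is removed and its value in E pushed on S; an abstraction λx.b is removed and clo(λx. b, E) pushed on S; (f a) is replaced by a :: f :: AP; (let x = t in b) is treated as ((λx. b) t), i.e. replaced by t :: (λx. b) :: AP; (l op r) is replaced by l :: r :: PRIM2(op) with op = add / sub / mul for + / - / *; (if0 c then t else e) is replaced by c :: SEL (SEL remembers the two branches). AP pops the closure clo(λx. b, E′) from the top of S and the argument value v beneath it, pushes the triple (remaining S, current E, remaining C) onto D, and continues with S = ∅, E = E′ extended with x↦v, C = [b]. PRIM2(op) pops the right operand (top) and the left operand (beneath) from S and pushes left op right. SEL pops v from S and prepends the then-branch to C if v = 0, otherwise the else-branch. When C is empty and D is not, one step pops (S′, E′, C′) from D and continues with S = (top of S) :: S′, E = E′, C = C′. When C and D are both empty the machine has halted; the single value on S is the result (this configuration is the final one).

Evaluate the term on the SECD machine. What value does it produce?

Answer: 6

Execution trace:
0. <S=∅, E=∅, C=[((λp. ((λz. 6) p)) (let x = 7 in x))], D=∅>
1. <S=∅, E=∅, C=[(let x = 7 in x) :: (λp. ((λz. 6) p)) :: AP], D=∅>
2. <S=∅, E=∅, C=[7 :: (λx. x) :: AP :: (λp. ((λz. 6) p)) :: AP], D=∅>
3. <S=[7], E=∅, C=[(λx. x) :: AP :: (λp. ((λz. 6) p)) :: AP], D=∅>
4. <S=[clo(λx. x, ∅) :: 7], E=∅, C=[AP :: (λp. ((λz. 6) p)) :: AP], D=∅>
5. <S=∅, E={x↦7}, C=[x], D=[(∅, ∅, [(λp. ((λz. 6) p)) :: AP])]>
6. <S=[7], E={x↦7}, C=∅, D=[(∅, ∅, [(λp. ((λz. 6) p)) :: AP])]>
7. <S=[7], E=∅, C=[(λp. ((λz. 6) p)) :: AP], D=∅>
8. <S=[clo(λp. ((λz. 6) p), ∅) :: 7], E=∅, C=[AP], D=∅>
9. <S=∅, E={p↦7}, C=[((λz. 6) p)], D=[(∅, ∅, ∅)]>
10. <S=∅, E={p↦7}, C=[p :: (λz. 6) :: AP], D=[(∅, ∅, ∅)]>
11. <S=[7], E={p↦7}, C=[(λz. 6) :: AP], D=[(∅, ∅, ∅)]>
12. <S=[clo(λz. 6, {p↦7}) :: 7], E={p↦7}, C=[AP], D=[(∅, ∅, ∅)]>
13. <S=∅, E={z↦7, p↦7}, C=[6], D=[(∅, {p↦7}, ∅) :: (∅, ∅, ∅)]>
14. <S=[6], E={z↦7, p↦7}, C=∅, D=[(∅, {p↦7}, ∅) :: (∅, ∅, ∅)]>
15. <S=[6], E={p↦7}, C=∅, D=[(∅, ∅, ∅)]>
16. <S=[6], E=∅, C=∅, D=∅>
→ final value 6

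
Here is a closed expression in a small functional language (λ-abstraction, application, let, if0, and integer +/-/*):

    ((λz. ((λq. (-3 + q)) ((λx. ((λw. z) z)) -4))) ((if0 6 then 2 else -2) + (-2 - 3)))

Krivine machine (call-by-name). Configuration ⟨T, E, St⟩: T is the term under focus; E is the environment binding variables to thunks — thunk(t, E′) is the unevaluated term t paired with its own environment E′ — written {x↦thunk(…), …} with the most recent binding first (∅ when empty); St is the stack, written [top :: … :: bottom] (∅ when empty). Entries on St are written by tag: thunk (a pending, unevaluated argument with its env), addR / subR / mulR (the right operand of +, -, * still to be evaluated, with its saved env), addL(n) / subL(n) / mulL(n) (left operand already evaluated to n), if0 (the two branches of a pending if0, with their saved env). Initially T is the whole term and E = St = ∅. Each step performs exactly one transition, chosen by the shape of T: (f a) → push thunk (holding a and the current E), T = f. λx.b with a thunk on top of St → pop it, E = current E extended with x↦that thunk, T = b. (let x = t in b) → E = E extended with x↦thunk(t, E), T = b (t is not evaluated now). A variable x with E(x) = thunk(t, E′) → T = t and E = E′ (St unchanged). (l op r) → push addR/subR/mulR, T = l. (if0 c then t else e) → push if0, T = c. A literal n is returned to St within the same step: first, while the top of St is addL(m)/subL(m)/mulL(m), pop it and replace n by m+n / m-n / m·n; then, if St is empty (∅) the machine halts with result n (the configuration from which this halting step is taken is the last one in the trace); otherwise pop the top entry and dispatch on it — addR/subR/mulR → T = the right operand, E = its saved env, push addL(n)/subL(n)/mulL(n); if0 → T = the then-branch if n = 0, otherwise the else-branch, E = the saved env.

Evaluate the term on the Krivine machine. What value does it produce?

step 0: <T=((λz. ((λq. (-3 + q)) ((λx. ((λw. z) z)) -4))) ((if0 6 then 2 else -2) + (-2 - 3))), E=∅, St=∅>
step 1: <T=(λz. ((λq. (-3 + q)) ((λx. ((λw. z) z)) -4))), E=∅, St=[thunk]>
step 2: <T=((λq. (-3 + q)) ((λx. ((λw. z) z)) -4)), E={z↦thunk(((if0 6 then 2 else -2) + (-2 - 3)), ∅)}, St=∅>
step 3: <T=(λq. (-3 + q)), E={z↦thunk(((if0 6 then 2 else -2) + (-2 - 3)), ∅)}, St=[thunk]>
step 4: <T=(-3 + q), E={q↦thunk(((λx. ((λw. z) z)) -4), {z↦thunk(((if0 6 then 2 else -2) + (-2 - 3)), ∅)}), z↦thunk(((if0 6 then 2 else -2) + (-2 - 3)), ∅)}, St=∅>
step 5: <T=-3, E={q↦thunk(((λx. ((λw. z) z)) -4), {z↦thunk(((if0 6 then 2 else -2) + (-2 - 3)), ∅)}), z↦thunk(((if0 6 then 2 else -2) + (-2 - 3)), ∅)}, St=[addR]>
step 6: <T=q, E={q↦thunk(((λx. ((λw. z) z)) -4), {z↦thunk(((if0 6 then 2 else -2) + (-2 - 3)), ∅)}), z↦thunk(((if0 6 then 2 else -2) + (-2 - 3)), ∅)}, St=[addL(-3)]>
step 7: <T=((λx. ((λw. z) z)) -4), E={z↦thunk(((if0 6 then 2 else -2) + (-2 - 3)), ∅)}, St=[addL(-3)]>
step 8: <T=(λx. ((λw. z) z)), E={z↦thunk(((if0 6 then 2 else -2) + (-2 - 3)), ∅)}, St=[thunk :: addL(-3)]>
step 9: <T=((λw. z) z), E={x↦thunk(-4, {z↦thunk(((if0 6 then 2 else -2) + (-2 - 3)), ∅)}), z↦thunk(((if0 6 then 2 else -2) + (-2 - 3)), ∅)}, St=[addL(-3)]>
step 10: <T=(λw. z), E={x↦thunk(-4, {z↦thunk(((if0 6 then 2 else -2) + (-2 - 3)), ∅)}), z↦thunk(((if0 6 then 2 else -2) + (-2 - 3)), ∅)}, St=[thunk :: addL(-3)]>
step 11: <T=z, E={w↦thunk(z, {x↦thunk(-4, {z↦thunk(((if0 6 then 2 else -2) + (-2 - 3)), ∅)}), z↦thunk(((if0 6 then 2 else -2) + (-2 - 3)), ∅)}), x↦thunk(-4, {z↦thunk(((if0 6 then 2 else -2) + (-2 - 3)), ∅)}), z↦thunk(((if0 6 then 2 else -2) + (-2 - 3)), ∅)}, St=[addL(-3)]>
step 12: <T=((if0 6 then 2 else -2) + (-2 - 3)), E=∅, St=[addL(-3)]>
step 13: <T=(if0 6 then 2 else -2), E=∅, St=[addR :: addL(-3)]>
step 14: <T=6, E=∅, St=[if0 :: addR :: addL(-3)]>
step 15: <T=-2, E=∅, St=[addR :: addL(-3)]>
step 16: <T=(-2 - 3), E=∅, St=[addL(-2) :: addL(-3)]>
step 17: <T=-2, E=∅, St=[subR :: addL(-2) :: addL(-3)]>
step 18: <T=3, E=∅, St=[subL(-2) :: addL(-2) :: addL(-3)]>
→ final value -10

Answer: -10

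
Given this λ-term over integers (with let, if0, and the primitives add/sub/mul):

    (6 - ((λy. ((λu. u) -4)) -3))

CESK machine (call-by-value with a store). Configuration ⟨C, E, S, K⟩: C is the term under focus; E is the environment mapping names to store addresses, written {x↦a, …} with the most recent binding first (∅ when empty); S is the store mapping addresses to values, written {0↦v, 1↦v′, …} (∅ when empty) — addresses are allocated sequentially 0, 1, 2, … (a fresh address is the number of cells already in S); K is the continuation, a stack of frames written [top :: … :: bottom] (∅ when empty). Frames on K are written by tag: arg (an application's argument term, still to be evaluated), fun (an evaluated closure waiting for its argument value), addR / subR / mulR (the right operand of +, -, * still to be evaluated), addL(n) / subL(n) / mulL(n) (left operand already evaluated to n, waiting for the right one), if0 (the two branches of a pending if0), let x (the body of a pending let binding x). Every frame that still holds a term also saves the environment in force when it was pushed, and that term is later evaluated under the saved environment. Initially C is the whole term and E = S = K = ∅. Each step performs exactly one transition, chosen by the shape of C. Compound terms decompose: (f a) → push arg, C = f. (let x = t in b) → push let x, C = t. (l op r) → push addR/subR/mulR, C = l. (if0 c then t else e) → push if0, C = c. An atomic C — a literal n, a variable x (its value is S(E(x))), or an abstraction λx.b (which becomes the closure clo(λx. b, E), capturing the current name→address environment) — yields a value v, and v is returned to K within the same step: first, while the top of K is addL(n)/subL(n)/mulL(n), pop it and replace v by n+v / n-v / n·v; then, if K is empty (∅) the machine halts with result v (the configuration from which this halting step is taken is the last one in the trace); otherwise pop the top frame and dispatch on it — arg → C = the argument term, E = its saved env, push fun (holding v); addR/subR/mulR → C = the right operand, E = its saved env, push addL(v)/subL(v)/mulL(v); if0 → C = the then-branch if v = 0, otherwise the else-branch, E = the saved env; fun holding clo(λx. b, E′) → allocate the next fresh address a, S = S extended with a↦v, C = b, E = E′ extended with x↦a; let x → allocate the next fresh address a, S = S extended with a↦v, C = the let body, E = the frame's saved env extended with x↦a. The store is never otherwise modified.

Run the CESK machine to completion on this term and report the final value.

0. ⟨C=(6 - ((λy. ((λu. u) -4)) -3)); E=∅; S=∅; K=∅⟩
1. ⟨C=6; E=∅; S=∅; K=[subR]⟩
2. ⟨C=((λy. ((λu. u) -4)) -3); E=∅; S=∅; K=[subL(6)]⟩
3. ⟨C=(λy. ((λu. u) -4)); E=∅; S=∅; K=[arg :: subL(6)]⟩
4. ⟨C=-3; E=∅; S=∅; K=[fun :: subL(6)]⟩
5. ⟨C=((λu. u) -4); E={y↦0}; S={0↦-3}; K=[subL(6)]⟩
6. ⟨C=(λu. u); E={y↦0}; S={0↦-3}; K=[arg :: subL(6)]⟩
7. ⟨C=-4; E={y↦0}; S={0↦-3}; K=[fun :: subL(6)]⟩
8. ⟨C=u; E={u↦1, y↦0}; S={0↦-3, 1↦-4}; K=[subL(6)]⟩
→ final value 10

Answer: 10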